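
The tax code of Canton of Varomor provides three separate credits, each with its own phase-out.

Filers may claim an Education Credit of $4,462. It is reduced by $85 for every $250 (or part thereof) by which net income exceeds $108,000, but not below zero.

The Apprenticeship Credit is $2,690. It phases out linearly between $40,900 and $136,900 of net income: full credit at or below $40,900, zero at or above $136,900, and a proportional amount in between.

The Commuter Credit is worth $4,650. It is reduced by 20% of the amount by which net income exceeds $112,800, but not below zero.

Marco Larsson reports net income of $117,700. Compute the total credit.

$5,355

Education Credit: income exceeds $108,000 by $9,700, which is 39 full-or-partial $250 increments; reduction = 39 × $85 = $3,315, leaving $1,147.
Apprenticeship Credit: $117,700 is $76,800 into a $96,000 phase-out range, leaving 19,200/96,000 of the credit: $2,690 × 19,200/96,000 = $538.
Commuter Credit: 20% of the $4,900 excess over $112,800 is $980; credit = $4,650 − $980 = $3,670.
Total: $1,147 + $538 + $3,670 = $5,355.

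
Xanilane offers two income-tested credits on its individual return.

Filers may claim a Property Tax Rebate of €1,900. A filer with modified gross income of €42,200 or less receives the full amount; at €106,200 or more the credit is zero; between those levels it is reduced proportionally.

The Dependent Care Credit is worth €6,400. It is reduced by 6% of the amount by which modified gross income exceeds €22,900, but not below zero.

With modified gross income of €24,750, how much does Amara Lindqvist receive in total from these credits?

Property Tax Rebate: €24,750 is at or below the €42,200 threshold, so the full €1,900 applies.
Dependent Care Credit: 6% of the €1,850 excess over €22,900 is €111; credit = €6,400 − €111 = €6,289.
Total: €1,900 + €6,289 = €8,189.

€8,189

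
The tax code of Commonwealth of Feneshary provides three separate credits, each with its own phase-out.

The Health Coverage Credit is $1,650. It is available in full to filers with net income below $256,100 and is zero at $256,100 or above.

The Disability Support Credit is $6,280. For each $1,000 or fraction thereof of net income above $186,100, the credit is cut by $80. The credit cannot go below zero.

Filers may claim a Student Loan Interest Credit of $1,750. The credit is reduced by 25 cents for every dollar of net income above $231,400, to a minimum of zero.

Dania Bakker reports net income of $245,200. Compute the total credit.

$3,130

Health Coverage Credit: $245,200 is below the $256,100 cutoff, so the full $1,650 applies.
Disability Support Credit: income exceeds $186,100 by $59,100, which is 60 full-or-partial $1,000 increments; reduction = 60 × $80 = $4,800, leaving $1,480.
Student Loan Interest Credit: 25% of the $13,800 excess over $231,400 is $3,450 ≥ base, so the credit is $0.
Total: $1,650 + $1,480 + $0 = $3,130.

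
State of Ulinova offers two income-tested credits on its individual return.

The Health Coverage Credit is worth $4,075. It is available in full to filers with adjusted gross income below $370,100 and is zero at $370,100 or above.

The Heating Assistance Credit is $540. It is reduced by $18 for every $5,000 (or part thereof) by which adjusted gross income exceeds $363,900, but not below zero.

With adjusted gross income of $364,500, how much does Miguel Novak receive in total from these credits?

$4,597

Health Coverage Credit: $364,500 is below the $370,100 cutoff, so the full $4,075 applies.
Heating Assistance Credit: income exceeds $363,900 by $600, which is 1 full-or-partial $5,000 increment; reduction = 1 × $18 = $18, leaving $522.
Total: $4,075 + $522 = $4,597.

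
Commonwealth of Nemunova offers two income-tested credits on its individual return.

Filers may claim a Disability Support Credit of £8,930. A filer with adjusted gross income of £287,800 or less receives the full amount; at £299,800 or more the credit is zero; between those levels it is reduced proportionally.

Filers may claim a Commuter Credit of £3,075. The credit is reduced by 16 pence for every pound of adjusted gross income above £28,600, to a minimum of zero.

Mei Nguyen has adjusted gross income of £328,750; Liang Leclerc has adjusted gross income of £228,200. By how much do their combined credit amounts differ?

£8,930

Mei (£328,750): Disability Support Credit: £328,750 is at or above £299,800, so the credit is £0. Commuter Credit: 16% of the £300,150 excess over £28,600 is £48,024 ≥ base, so the credit is £0. total £0 + £0 = £0
Liang (£228,200): Disability Support Credit: £228,200 is at or below the £287,800 threshold, so the full £8,930 applies. Commuter Credit: 16% of the £199,600 excess over £28,600 is £31,936 ≥ base, so the credit is £0. total £8,930 + £0 = £8,930
Difference: |£0 − £8,930| = £8,930.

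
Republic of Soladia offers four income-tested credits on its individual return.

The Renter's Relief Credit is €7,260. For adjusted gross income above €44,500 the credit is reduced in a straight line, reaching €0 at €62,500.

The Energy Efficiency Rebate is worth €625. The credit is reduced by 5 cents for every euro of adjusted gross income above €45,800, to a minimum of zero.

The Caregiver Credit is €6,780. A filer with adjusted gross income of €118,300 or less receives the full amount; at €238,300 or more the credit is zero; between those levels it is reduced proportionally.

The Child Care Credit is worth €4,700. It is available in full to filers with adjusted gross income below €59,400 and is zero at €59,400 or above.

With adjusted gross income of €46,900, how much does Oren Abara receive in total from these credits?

€18,342

Renter's Relief Credit: €46,900 is €2,400 into a €18,000 phase-out range, leaving 15,600/18,000 of the credit: €7,260 × 15,600/18,000 = €6,292.
Energy Efficiency Rebate: 5% of the €1,100 excess over €45,800 is €55; credit = €625 − €55 = €570.
Caregiver Credit: €46,900 is at or below the €118,300 threshold, so the full €6,780 applies.
Child Care Credit: €46,900 is below the €59,400 cutoff, so the full €4,700 applies.
Total: €6,292 + €570 + €6,780 + €4,700 = €18,342.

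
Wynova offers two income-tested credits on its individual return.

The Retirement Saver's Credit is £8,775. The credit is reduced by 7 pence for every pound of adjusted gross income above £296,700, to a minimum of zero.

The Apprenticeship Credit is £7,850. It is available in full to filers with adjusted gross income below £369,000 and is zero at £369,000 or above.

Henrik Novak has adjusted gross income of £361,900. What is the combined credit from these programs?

Retirement Saver's Credit: 7% of the £65,200 excess over £296,700 is £4,564; credit = £8,775 − £4,564 = £4,211.
Apprenticeship Credit: £361,900 is below the £369,000 cutoff, so the full £7,850 applies.
Total: £4,211 + £7,850 = £12,061.

£12,061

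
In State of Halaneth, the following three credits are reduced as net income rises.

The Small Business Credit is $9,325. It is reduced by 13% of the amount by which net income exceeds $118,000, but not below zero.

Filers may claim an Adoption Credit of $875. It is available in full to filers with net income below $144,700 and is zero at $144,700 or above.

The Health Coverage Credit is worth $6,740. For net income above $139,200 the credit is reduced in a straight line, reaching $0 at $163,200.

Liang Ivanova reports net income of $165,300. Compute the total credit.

$3,176

Small Business Credit: 13% of the $47,300 excess over $118,000 is $6,149; credit = $9,325 − $6,149 = $3,176.
Adoption Credit: $165,300 meets or exceeds the $144,700 cutoff, so the credit is $0.
Health Coverage Credit: $165,300 is at or above $163,200, so the credit is $0.
Total: $3,176 + $0 + $0 = $3,176.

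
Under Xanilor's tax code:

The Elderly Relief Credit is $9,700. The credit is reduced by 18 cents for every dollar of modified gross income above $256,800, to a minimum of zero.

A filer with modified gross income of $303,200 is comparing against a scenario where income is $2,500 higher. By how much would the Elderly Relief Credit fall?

At $303,200 — 18% of the $46,400 excess over $256,800 is $8,352; credit = $9,700 − $8,352 = $1,348.
At $305,700 — 18% of the $48,900 excess over $256,800 is $8,802; credit = $9,700 − $8,802 = $898.
Lost: $1,348 − $898 = $450.

$450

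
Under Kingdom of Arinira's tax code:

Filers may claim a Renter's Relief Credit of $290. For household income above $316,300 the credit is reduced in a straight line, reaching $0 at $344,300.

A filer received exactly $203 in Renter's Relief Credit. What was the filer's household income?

$203 is 203/290 of the full $290, so 87/290 of the $28,000 range has been used: income = $316,300 + $28,000 × 87/290 = $324,700.

$324,700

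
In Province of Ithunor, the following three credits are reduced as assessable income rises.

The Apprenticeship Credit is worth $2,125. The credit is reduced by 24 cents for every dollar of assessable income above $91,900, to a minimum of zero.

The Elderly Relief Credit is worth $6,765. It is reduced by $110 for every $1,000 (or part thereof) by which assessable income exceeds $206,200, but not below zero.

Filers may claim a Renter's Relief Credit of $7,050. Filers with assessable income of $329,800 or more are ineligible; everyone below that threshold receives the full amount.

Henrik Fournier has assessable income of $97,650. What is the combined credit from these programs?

Apprenticeship Credit: 24% of the $5,750 excess over $91,900 is $1,380; credit = $2,125 − $1,380 = $745.
Elderly Relief Credit: $97,650 is at or below the $206,200 threshold, so the full $6,765 applies.
Renter's Relief Credit: $97,650 is below the $329,800 cutoff, so the full $7,050 applies.
Total: $745 + $6,765 + $7,050 = $14,560.

$14,560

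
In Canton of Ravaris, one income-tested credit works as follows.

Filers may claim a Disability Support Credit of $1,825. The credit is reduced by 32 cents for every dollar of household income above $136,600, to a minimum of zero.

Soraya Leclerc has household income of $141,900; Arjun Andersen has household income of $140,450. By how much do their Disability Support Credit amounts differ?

$464

Soraya ($141,900): Disability Support Credit: 32% of the $5,300 excess over $136,600 is $1,696; credit = $1,825 − $1,696 = $129.
Arjun ($140,450): Disability Support Credit: 32% of the $3,850 excess over $136,600 is $1,232; credit = $1,825 − $1,232 = $593.
Difference: |$129 − $593| = $464.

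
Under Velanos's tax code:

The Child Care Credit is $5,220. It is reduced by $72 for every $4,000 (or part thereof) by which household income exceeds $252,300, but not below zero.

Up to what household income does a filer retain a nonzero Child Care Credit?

After 72 increments the reduction is 72 × $72 = $5,184, leaving $36; one more increment wipes it out. Increment 72 ends at excess 72 × $4,000 = $288,000, so the highest qualifying income is $252,300 + $288,000 = $540,300.

$540,300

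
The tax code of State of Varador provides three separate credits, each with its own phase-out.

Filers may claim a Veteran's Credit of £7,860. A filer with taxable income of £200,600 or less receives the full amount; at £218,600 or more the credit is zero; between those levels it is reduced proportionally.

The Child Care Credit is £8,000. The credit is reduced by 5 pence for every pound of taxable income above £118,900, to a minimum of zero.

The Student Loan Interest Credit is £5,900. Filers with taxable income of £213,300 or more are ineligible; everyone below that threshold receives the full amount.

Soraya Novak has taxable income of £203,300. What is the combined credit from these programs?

£16,361

Veteran's Credit: £203,300 is £2,700 into a £18,000 phase-out range, leaving 15,300/18,000 of the credit: £7,860 × 15,300/18,000 = £6,681.
Child Care Credit: 5% of the £84,400 excess over £118,900 is £4,220; credit = £8,000 − £4,220 = £3,780.
Student Loan Interest Credit: £203,300 is below the £213,300 cutoff, so the full £5,900 applies.
Total: £6,681 + £3,780 + £5,900 = £16,361.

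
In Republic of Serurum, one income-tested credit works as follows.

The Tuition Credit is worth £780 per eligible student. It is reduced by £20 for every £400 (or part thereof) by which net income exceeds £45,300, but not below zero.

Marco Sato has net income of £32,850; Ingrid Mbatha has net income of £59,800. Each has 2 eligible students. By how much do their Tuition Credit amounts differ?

Marco (£32,850): Tuition Credit: base = 2 × £780 = £1,560. £32,850 is at or below the £45,300 threshold, so the full £1,560 applies.
Ingrid (£59,800): Tuition Credit: base = 2 × £780 = £1,560. income exceeds £45,300 by £14,500, which is 37 full-or-partial £400 increments; reduction = 37 × £20 = £740, leaving £820.
Difference: |£1,560 − £820| = £740.

£740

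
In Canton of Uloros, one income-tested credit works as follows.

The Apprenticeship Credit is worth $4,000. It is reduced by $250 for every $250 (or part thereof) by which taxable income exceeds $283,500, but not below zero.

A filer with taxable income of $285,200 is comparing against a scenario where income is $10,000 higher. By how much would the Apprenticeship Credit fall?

At $285,200 — income exceeds $283,500 by $1,700, which is 7 full-or-partial $250 increments; reduction = 7 × $250 = $1,750, leaving $2,250.
At $295,200 — income exceeds $283,500 by $11,700 → 47 increments × $250 = $11,750 ≥ base, so the credit is $0.
Lost: $2,250 − $0 = $2,250.

$2,250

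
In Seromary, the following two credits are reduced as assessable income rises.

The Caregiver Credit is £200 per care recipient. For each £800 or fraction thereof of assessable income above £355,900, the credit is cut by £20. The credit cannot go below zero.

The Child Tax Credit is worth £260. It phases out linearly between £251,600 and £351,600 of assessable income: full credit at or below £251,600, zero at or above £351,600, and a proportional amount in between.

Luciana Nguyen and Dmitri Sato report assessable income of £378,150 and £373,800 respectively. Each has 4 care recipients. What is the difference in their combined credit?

Luciana (£378,150): Caregiver Credit: base = 4 × £200 = £800. income exceeds £355,900 by £22,250, which is 28 full-or-partial £800 increments; reduction = 28 × £20 = £560, leaving £240. Child Tax Credit: £378,150 is at or above £351,600, so the credit is £0. total £240 + £0 = £240
Dmitri (£373,800): Caregiver Credit: base = 4 × £200 = £800. income exceeds £355,900 by £17,900, which is 23 full-or-partial £800 increments; reduction = 23 × £20 = £460, leaving £340. Child Tax Credit: £373,800 is at or above £351,600, so the credit is £0. total £340 + £0 = £340
Difference: |£240 − £340| = £100.

£100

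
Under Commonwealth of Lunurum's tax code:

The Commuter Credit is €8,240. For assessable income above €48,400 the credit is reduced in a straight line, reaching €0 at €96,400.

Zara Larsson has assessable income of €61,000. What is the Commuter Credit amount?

€6,077

Commuter Credit: €61,000 is €12,600 into a €48,000 phase-out range, leaving 35,400/48,000 of the credit: €8,240 × 35,400/48,000 = €6,077.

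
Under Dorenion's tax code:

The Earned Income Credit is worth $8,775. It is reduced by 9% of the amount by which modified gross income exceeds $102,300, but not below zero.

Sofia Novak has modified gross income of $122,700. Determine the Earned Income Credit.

$6,939

Earned Income Credit: 9% of the $20,400 excess over $102,300 is $1,836; credit = $8,775 − $1,836 = $6,939.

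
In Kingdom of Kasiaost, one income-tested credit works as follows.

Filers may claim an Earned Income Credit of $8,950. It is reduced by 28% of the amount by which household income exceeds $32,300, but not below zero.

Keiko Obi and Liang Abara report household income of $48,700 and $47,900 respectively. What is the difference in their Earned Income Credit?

Keiko ($48,700): Earned Income Credit: 28% of the $16,400 excess over $32,300 is $4,592; credit = $8,950 − $4,592 = $4,358.
Liang ($47,900): Earned Income Credit: 28% of the $15,600 excess over $32,300 is $4,368; credit = $8,950 − $4,368 = $4,582.
Difference: |$4,358 − $4,582| = $224.

$224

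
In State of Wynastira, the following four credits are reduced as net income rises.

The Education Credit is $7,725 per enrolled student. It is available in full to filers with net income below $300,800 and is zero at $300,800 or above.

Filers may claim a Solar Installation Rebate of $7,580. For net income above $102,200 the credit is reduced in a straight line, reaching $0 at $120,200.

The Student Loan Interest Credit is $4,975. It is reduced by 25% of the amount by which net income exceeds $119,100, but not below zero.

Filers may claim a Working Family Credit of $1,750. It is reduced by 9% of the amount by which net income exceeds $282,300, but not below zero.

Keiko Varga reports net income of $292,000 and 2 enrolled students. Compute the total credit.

$16,327

Education Credit: base = 2 × $7,725 = $15,450. $292,000 is below the $300,800 cutoff, so the full $15,450 applies.
Solar Installation Rebate: $292,000 is at or above $120,200, so the credit is $0.
Student Loan Interest Credit: 25% of the $172,900 excess over $119,100 is $43,225 ≥ base, so the credit is $0.
Working Family Credit: 9% of the $9,700 excess over $282,300 is $873; credit = $1,750 − $873 = $877.
Total: $15,450 + $0 + $0 + $877 = $16,327.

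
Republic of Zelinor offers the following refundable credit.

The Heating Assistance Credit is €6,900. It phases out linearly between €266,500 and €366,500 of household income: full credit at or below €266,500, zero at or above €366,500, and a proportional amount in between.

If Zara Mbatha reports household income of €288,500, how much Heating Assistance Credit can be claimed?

Heating Assistance Credit: €288,500 is €22,000 into a €100,000 phase-out range, leaving 78,000/100,000 of the credit: €6,900 × 78,000/100,000 = €5,382.

€5,382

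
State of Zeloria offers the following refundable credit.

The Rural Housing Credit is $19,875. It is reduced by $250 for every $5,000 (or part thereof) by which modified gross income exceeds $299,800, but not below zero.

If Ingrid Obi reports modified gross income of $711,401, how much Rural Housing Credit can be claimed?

Rural Housing Credit: income exceeds $299,800 by $411,601 → 83 increments × $250 = $20,750 ≥ base, so the credit is $0.

$0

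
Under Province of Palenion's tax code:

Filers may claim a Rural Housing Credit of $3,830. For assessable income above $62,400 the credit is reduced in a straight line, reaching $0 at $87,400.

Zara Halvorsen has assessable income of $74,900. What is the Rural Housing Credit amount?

$1,915

Rural Housing Credit: $74,900 is $12,500 into a $25,000 phase-out range, leaving 12,500/25,000 of the credit: $3,830 × 12,500/25,000 = $1,915.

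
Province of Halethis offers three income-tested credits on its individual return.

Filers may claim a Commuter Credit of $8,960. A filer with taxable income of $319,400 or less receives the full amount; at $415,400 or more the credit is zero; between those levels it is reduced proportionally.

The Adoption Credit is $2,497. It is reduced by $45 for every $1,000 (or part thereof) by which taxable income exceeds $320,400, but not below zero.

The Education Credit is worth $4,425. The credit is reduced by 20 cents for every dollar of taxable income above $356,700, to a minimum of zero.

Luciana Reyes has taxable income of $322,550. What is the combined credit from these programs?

Commuter Credit: $322,550 is $3,150 into a $96,000 phase-out range, leaving 92,850/96,000 of the credit: $8,960 × 92,850/96,000 = $8,666.
Adoption Credit: income exceeds $320,400 by $2,150, which is 3 full-or-partial $1,000 increments; reduction = 3 × $45 = $135, leaving $2,362.
Education Credit: $322,550 is at or below the $356,700 threshold, so the full $4,425 applies.
Total: $8,666 + $2,362 + $4,425 = $15,453.

$15,453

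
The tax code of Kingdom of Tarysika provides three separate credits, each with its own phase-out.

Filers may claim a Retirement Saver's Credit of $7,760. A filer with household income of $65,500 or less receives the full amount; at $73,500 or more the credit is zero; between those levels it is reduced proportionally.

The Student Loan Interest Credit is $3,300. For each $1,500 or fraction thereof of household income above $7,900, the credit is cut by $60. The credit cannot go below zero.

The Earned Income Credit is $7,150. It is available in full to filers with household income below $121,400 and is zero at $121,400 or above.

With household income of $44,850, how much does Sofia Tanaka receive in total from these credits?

Retirement Saver's Credit: $44,850 is at or below the $65,500 threshold, so the full $7,760 applies.
Student Loan Interest Credit: income exceeds $7,900 by $36,950, which is 25 full-or-partial $1,500 increments; reduction = 25 × $60 = $1,500, leaving $1,800.
Earned Income Credit: $44,850 is below the $121,400 cutoff, so the full $7,150 applies.
Total: $7,760 + $1,800 + $7,150 = $16,710.

$16,710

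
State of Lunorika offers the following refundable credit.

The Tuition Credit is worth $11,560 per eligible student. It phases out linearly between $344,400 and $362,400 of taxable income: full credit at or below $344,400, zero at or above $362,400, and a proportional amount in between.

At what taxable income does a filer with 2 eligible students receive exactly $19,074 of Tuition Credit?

$347,550

Full credit = 2 × $11,560 = $23,120.
$19,074 is 19,074/23,120 of the full $23,120, so 4,046/23,120 of the $18,000 range has been used: income = $344,400 + $18,000 × 4,046/23,120 = $347,550.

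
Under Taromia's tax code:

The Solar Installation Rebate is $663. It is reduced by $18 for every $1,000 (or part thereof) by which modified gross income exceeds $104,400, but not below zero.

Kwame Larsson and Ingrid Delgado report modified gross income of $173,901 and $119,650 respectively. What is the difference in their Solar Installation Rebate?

Kwame ($173,901): Solar Installation Rebate: income exceeds $104,400 by $69,501 → 70 increments × $18 = $1,260 ≥ base, so the credit is $0.
Ingrid ($119,650): Solar Installation Rebate: income exceeds $104,400 by $15,250, which is 16 full-or-partial $1,000 increments; reduction = 16 × $18 = $288, leaving $375.
Difference: |$0 − $375| = $375.

$375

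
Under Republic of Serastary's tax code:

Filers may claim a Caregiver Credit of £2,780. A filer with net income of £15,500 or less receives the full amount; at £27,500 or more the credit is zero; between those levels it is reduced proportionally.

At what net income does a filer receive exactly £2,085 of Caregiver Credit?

£2,085 is 2,085/2,780 of the full £2,780, so 695/2,780 of the £12,000 range has been used: income = £15,500 + £12,000 × 695/2,780 = £18,500.

£18,500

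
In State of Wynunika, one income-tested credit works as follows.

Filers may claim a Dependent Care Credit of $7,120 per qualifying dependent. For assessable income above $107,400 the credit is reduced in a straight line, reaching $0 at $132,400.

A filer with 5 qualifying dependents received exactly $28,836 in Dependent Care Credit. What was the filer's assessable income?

Full credit = 5 × $7,120 = $35,600.
$28,836 is 28,836/35,600 of the full $35,600, so 6,764/35,600 of the $25,000 range has been used: income = $107,400 + $25,000 × 6,764/35,600 = $112,150.

$112,150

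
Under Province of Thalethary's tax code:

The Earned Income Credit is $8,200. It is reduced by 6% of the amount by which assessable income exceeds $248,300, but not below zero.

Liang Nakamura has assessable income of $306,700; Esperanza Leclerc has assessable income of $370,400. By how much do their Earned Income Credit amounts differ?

Liang ($306,700): Earned Income Credit: 6% of the $58,400 excess over $248,300 is $3,504; credit = $8,200 − $3,504 = $4,696.
Esperanza ($370,400): Earned Income Credit: 6% of the $122,100 excess over $248,300 is $7,326; credit = $8,200 − $7,326 = $874.
Difference: |$4,696 − $874| = $3,822.

$3,822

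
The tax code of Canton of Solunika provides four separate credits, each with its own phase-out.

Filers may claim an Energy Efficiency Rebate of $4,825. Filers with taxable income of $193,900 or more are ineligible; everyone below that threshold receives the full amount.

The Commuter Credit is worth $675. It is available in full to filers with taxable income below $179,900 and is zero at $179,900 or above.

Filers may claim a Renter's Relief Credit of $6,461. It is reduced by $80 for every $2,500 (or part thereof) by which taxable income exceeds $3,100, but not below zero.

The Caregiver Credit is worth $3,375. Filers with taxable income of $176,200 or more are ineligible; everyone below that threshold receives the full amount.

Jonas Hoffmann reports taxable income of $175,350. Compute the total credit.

$9,816

Energy Efficiency Rebate: $175,350 is below the $193,900 cutoff, so the full $4,825 applies.
Commuter Credit: $175,350 is below the $179,900 cutoff, so the full $675 applies.
Renter's Relief Credit: income exceeds $3,100 by $172,250, which is 69 full-or-partial $2,500 increments; reduction = 69 × $80 = $5,520, leaving $941.
Caregiver Credit: $175,350 is below the $176,200 cutoff, so the full $3,375 applies.
Total: $4,825 + $675 + $941 + $3,375 = $9,816.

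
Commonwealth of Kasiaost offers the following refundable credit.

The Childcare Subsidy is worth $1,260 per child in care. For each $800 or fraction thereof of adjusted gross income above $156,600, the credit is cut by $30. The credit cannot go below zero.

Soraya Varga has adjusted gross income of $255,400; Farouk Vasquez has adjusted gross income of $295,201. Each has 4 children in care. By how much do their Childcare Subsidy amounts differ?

$1,320

Soraya ($255,400): Childcare Subsidy: base = 4 × $1,260 = $5,040. income exceeds $156,600 by $98,800, which is 124 full-or-partial $800 increments; reduction = 124 × $30 = $3,720, leaving $1,320.
Farouk ($295,201): Childcare Subsidy: base = 4 × $1,260 = $5,040. income exceeds $156,600 by $138,601 → 174 increments × $30 = $5,220 ≥ base, so the credit is $0.
Difference: |$1,320 − $0| = $1,320.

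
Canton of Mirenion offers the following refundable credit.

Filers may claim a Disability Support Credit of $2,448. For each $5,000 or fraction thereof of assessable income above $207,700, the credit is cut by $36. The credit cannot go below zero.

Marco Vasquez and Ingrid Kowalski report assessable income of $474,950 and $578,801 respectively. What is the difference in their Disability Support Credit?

Marco ($474,950): Disability Support Credit: income exceeds $207,700 by $267,250, which is 54 full-or-partial $5,000 increments; reduction = 54 × $36 = $1,944, leaving $504.
Ingrid ($578,801): Disability Support Credit: income exceeds $207,700 by $371,101 → 75 increments × $36 = $2,700 ≥ base, so the credit is $0.
Difference: |$504 − $0| = $504.

$504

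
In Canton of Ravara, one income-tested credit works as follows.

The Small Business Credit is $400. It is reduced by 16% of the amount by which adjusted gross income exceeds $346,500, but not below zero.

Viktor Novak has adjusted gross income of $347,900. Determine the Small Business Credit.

Small Business Credit: 16% of the $1,400 excess over $346,500 is $224; credit = $400 − $224 = $176.

$176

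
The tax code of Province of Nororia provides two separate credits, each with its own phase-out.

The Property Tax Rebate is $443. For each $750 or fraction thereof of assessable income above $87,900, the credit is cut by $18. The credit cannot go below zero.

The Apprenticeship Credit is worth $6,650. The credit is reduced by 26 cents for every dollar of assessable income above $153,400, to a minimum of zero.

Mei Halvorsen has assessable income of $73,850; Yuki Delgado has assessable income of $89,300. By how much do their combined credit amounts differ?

$36

Mei ($73,850): Property Tax Rebate: $73,850 is at or below the $87,900 threshold, so the full $443 applies. Apprenticeship Credit: $73,850 is at or below the $153,400 threshold, so the full $6,650 applies. total $443 + $6,650 = $7,093
Yuki ($89,300): Property Tax Rebate: income exceeds $87,900 by $1,400, which is 2 full-or-partial $750 increments; reduction = 2 × $18 = $36, leaving $407. Apprenticeship Credit: $89,300 is at or below the $153,400 threshold, so the full $6,650 applies. total $407 + $6,650 = $7,057
Difference: |$7,093 − $7,057| = $36.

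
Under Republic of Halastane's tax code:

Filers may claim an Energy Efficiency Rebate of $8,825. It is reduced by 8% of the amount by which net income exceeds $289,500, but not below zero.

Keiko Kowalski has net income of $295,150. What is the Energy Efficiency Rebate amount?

$8,373

Energy Efficiency Rebate: 8% of the $5,650 excess over $289,500 is $452; credit = $8,825 − $452 = $8,373.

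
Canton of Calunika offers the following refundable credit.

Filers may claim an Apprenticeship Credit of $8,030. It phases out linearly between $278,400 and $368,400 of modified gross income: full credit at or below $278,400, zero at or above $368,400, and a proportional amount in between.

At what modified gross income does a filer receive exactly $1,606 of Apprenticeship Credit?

$1,606 is 1,606/8,030 of the full $8,030, so 6,424/8,030 of the $90,000 range has been used: income = $278,400 + $90,000 × 6,424/8,030 = $350,400.

$350,400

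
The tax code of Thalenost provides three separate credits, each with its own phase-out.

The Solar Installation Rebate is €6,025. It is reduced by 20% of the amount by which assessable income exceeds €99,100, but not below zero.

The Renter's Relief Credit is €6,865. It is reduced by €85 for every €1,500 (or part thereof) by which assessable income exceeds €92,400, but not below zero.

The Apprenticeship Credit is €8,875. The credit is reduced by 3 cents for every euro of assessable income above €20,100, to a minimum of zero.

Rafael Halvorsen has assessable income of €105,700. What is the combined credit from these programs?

€17,112

Solar Installation Rebate: 20% of the €6,600 excess over €99,100 is €1,320; credit = €6,025 − €1,320 = €4,705.
Renter's Relief Credit: income exceeds €92,400 by €13,300, which is 9 full-or-partial €1,500 increments; reduction = 9 × €85 = €765, leaving €6,100.
Apprenticeship Credit: 3% of the €85,600 excess over €20,100 is €2,568; credit = €8,875 − €2,568 = €6,307.
Total: €4,705 + €6,100 + €6,307 = €17,112.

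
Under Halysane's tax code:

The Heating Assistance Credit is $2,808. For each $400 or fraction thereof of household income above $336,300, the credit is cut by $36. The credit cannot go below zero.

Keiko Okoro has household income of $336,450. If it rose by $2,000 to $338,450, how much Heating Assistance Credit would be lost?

At $336,450 — income exceeds $336,300 by $150, which is 1 full-or-partial $400 increment; reduction = 1 × $36 = $36, leaving $2,772.
At $338,450 — income exceeds $336,300 by $2,150, which is 6 full-or-partial $400 increments; reduction = 6 × $36 = $216, leaving $2,592.
Lost: $2,772 − $2,592 = $180.

$180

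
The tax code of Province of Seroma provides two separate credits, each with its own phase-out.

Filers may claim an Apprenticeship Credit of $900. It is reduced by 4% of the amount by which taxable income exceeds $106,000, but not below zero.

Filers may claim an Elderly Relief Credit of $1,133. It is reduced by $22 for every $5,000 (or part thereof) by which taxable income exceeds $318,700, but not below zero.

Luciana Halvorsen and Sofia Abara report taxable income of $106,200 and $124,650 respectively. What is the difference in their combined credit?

$738

Luciana ($106,200): Apprenticeship Credit: 4% of the $200 excess over $106,000 is $8; credit = $900 − $8 = $892. Elderly Relief Credit: $106,200 is at or below the $318,700 threshold, so the full $1,133 applies. total $892 + $1,133 = $2,025
Sofia ($124,650): Apprenticeship Credit: 4% of the $18,650 excess over $106,000 is $746; credit = $900 − $746 = $154. Elderly Relief Credit: $124,650 is at or below the $318,700 threshold, so the full $1,133 applies. total $154 + $1,133 = $1,287
Difference: |$2,025 − $1,287| = $738.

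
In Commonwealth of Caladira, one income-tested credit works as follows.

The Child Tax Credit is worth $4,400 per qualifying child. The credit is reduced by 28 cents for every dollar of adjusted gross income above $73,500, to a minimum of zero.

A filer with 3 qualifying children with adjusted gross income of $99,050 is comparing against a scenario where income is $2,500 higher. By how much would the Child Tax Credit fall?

At $99,050 — base = 3 × $4,400 = $13,200. 28% of the $25,550 excess over $73,500 is $7,154; credit = $13,200 − $7,154 = $6,046.
At $101,550 — base = 3 × $4,400 = $13,200. 28% of the $28,050 excess over $73,500 is $7,854; credit = $13,200 − $7,854 = $5,346.
Lost: $6,046 − $5,346 = $700.

$700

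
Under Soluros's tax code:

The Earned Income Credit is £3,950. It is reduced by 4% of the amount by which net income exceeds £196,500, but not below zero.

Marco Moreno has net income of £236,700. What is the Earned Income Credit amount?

£2,342

Earned Income Credit: 4% of the £40,200 excess over £196,500 is £1,608; credit = £3,950 − £1,608 = £2,342.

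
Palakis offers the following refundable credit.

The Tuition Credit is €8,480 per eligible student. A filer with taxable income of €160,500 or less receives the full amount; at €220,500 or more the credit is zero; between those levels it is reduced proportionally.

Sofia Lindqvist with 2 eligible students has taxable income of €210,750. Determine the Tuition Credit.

€2,756

Tuition Credit: base = 2 × €8,480 = €16,960. €210,750 is €50,250 into a €60,000 phase-out range, leaving 9,750/60,000 of the credit: €16,960 × 9,750/60,000 = €2,756.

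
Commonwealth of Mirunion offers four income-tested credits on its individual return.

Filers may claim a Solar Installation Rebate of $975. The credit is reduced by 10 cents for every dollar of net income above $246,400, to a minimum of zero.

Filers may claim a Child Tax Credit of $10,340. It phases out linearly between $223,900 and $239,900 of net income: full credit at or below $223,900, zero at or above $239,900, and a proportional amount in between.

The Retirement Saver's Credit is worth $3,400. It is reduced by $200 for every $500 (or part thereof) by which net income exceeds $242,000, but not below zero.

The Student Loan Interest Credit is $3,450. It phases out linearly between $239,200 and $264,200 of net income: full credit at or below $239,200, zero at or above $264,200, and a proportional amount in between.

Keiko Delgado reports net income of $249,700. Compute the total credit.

$2,846

Solar Installation Rebate: 10% of the $3,300 excess over $246,400 is $330; credit = $975 − $330 = $645.
Child Tax Credit: $249,700 is at or above $239,900, so the credit is $0.
Retirement Saver's Credit: income exceeds $242,000 by $7,700, which is 16 full-or-partial $500 increments; reduction = 16 × $200 = $3,200, leaving $200.
Student Loan Interest Credit: $249,700 is $10,500 into a $25,000 phase-out range, leaving 14,500/25,000 of the credit: $3,450 × 14,500/25,000 = $2,001.
Total: $645 + $0 + $200 + $2,001 = $2,846.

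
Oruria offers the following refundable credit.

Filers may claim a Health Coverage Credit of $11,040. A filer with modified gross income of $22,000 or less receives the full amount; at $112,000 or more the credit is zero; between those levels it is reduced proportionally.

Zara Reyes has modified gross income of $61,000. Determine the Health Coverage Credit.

$6,256

Health Coverage Credit: $61,000 is $39,000 into a $90,000 phase-out range, leaving 51,000/90,000 of the credit: $11,040 × 51,000/90,000 = $6,256.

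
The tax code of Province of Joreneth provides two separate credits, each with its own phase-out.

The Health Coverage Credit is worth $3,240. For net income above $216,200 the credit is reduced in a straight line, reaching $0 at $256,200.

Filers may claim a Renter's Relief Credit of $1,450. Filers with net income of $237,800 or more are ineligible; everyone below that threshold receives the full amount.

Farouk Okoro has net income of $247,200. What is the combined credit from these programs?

$729

Health Coverage Credit: $247,200 is $31,000 into a $40,000 phase-out range, leaving 9,000/40,000 of the credit: $3,240 × 9,000/40,000 = $729.
Renter's Relief Credit: $247,200 meets or exceeds the $237,800 cutoff, so the credit is $0.
Total: $729 + $0 = $729.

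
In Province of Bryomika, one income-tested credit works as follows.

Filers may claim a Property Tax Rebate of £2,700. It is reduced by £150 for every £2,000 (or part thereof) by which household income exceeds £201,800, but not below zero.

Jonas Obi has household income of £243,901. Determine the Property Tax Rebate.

£0

Property Tax Rebate: income exceeds £201,800 by £42,101 → 22 increments × £150 = £3,300 ≥ base, so the credit is £0.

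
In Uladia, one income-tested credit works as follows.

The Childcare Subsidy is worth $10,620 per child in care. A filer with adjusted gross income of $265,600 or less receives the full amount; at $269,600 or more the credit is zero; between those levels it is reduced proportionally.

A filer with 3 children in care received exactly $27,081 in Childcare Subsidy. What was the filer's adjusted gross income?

Full credit = 3 × $10,620 = $31,860.
$27,081 is 27,081/31,860 of the full $31,860, so 4,779/31,860 of the $4,000 range has been used: income = $265,600 + $4,000 × 4,779/31,860 = $266,200.

$266,200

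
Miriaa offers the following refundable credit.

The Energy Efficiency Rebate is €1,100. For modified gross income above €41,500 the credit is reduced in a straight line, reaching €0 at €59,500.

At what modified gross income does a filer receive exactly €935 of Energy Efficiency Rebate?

€935 is 935/1,100 of the full €1,100, so 165/1,100 of the €18,000 range has been used: income = €41,500 + €18,000 × 165/1,100 = €44,200.

€44,200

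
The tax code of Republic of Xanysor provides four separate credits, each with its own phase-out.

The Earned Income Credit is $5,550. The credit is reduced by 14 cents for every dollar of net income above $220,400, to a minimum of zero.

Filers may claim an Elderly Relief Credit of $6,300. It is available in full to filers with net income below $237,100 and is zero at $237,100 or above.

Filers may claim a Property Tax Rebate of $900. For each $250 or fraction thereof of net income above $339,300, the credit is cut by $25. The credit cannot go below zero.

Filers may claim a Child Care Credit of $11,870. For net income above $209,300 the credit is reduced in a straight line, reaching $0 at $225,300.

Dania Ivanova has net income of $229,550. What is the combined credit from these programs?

Earned Income Credit: 14% of the $9,150 excess over $220,400 is $1,281; credit = $5,550 − $1,281 = $4,269.
Elderly Relief Credit: $229,550 is below the $237,100 cutoff, so the full $6,300 applies.
Property Tax Rebate: $229,550 is at or below the $339,300 threshold, so the full $900 applies.
Child Care Credit: $229,550 is at or above $225,300, so the credit is $0.
Total: $4,269 + $6,300 + $900 + $0 = $11,469.

$11,469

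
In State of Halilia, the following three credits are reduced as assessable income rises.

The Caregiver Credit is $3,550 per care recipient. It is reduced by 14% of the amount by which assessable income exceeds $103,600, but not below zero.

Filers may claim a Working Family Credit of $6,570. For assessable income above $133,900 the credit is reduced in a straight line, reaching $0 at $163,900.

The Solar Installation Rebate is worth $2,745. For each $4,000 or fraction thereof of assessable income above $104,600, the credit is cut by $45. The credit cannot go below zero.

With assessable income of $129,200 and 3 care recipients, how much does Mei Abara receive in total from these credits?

$16,066

Caregiver Credit: base = 3 × $3,550 = $10,650. 14% of the $25,600 excess over $103,600 is $3,584; credit = $10,650 − $3,584 = $7,066.
Working Family Credit: $129,200 is at or below the $133,900 threshold, so the full $6,570 applies.
Solar Installation Rebate: income exceeds $104,600 by $24,600, which is 7 full-or-partial $4,000 increments; reduction = 7 × $45 = $315, leaving $2,430.
Total: $7,066 + $6,570 + $2,430 = $16,066.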